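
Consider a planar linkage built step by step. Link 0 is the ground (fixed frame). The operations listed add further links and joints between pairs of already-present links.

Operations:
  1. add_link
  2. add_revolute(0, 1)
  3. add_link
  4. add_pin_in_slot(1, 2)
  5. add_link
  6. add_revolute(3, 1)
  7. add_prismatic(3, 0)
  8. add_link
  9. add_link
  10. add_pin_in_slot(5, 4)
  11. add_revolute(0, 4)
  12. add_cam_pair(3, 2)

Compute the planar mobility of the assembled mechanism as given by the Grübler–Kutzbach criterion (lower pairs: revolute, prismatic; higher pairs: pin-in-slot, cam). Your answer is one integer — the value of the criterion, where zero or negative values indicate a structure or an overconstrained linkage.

[1;0;0] (link 0 is ground)
L+ [2;0;0]
R(0,1)∈J1 [2;1;0]
L+ [3;1;0]
PS(1,2)∈J2 [3;1;1]
L+ [4;1;1]
R(3,1)∈J1 [4;2;1]
P(3,0)∈J1 [4;3;1]
L+ [5;3;1]
L+ [6;3;1]
PS(5,4)∈J2 [6;3;2]
R(0,4)∈J1 [6;4;2]
C(3,2)∈J2 [6;4;3]
mobility = 15 − 8 − 3 = 4

M = 4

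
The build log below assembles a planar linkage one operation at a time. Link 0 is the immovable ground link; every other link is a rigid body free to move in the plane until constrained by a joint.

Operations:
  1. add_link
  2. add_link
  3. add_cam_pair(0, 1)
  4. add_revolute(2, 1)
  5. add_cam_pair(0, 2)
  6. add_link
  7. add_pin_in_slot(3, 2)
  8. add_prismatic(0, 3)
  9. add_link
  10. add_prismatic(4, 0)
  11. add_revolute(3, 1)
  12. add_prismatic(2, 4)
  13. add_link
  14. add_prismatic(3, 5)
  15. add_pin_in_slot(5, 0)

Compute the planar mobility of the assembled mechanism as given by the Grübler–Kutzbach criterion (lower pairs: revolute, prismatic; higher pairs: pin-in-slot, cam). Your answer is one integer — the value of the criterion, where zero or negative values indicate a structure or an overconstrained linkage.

M = -1

link 0 = ground. State L|J1|J2 = 1|0|0
+link1  2|0|0
+link2  3|0|0
C(0,1) f=2→J2  3|0|1
R(2,1) f=1→J1  3|1|1
C(0,2) f=2→J2  3|1|2
+link3  4|1|2
PS(3,2) f=2→J2  4|1|3
P(0,3) f=1→J1  4|2|3
+link4  5|2|3
P(4,0) f=1→J1  5|3|3
R(3,1) f=1→J1  5|4|3
P(2,4) f=1→J1  5|5|3
+link5  6|5|3
P(3,5) f=1→J1  6|6|3
PS(5,0) f=2→J2  6|6|4
M = 3(6−1)−2·6−4 = 15−12−4 = -1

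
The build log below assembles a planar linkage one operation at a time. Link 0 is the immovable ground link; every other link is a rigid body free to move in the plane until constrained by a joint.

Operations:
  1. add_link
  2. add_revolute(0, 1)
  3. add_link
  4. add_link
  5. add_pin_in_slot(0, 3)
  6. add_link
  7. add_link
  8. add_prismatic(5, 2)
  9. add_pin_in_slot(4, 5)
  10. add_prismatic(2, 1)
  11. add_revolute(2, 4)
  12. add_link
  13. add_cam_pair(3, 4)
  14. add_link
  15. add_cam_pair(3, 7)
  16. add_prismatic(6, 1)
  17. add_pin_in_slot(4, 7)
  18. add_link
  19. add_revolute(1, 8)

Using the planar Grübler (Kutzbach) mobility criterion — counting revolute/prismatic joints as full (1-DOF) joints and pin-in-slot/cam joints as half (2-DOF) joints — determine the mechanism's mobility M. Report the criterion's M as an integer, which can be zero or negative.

link 0 = ground. State L|J1|J2 = 1|0|0
+link1  2|0|0
R(0,1) f=1→J1  2|1|0
+link2  3|1|0
+link3  4|1|0
PS(0,3) f=2→J2  4|1|1
+link4  5|1|1
+link5  6|1|1
P(5,2) f=1→J1  6|2|1
PS(4,5) f=2→J2  6|2|2
P(2,1) f=1→J1  6|3|2
R(2,4) f=1→J1  6|4|2
+link6  7|4|2
C(3,4) f=2→J2  7|4|3
+link7  8|4|3
C(3,7) f=2→J2  8|4|4
P(6,1) f=1→J1  8|5|4
PS(4,7) f=2→J2  8|5|5
+link8  9|5|5
R(1,8) f=1→J1  9|6|5
M = 3(9−1)−2·6−5 = 24−12−5 = 7

M = 7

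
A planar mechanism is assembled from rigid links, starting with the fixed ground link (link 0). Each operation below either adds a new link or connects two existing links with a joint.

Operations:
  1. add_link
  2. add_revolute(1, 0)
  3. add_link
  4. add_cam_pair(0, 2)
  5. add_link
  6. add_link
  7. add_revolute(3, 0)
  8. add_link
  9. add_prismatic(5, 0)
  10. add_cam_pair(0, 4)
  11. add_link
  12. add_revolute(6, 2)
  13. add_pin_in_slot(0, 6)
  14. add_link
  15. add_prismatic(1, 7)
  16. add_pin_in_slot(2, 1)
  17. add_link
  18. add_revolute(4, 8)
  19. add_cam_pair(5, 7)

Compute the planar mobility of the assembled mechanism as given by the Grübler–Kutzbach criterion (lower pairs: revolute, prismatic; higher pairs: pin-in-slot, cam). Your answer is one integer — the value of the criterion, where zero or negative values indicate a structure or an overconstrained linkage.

[1;0;0] (link 0 is ground)
L+ [2;0;0]
R(1,0)∈J1 [2;1;0]
L+ [3;1;0]
C(0,2)∈J2 [3;1;1]
L+ [4;1;1]
L+ [5;1;1]
R(3,0)∈J1 [5;2;1]
L+ [6;2;1]
P(5,0)∈J1 [6;3;1]
C(0,4)∈J2 [6;3;2]
L+ [7;3;2]
R(6,2)∈J1 [7;4;2]
PS(0,6)∈J2 [7;4;3]
L+ [8;4;3]
P(1,7)∈J1 [8;5;3]
PS(2,1)∈J2 [8;5;4]
L+ [9;5;4]
R(4,8)∈J1 [9;6;4]
C(5,7)∈J2 [9;6;5]
mobility = 24 − 12 − 5 = 7

M = 7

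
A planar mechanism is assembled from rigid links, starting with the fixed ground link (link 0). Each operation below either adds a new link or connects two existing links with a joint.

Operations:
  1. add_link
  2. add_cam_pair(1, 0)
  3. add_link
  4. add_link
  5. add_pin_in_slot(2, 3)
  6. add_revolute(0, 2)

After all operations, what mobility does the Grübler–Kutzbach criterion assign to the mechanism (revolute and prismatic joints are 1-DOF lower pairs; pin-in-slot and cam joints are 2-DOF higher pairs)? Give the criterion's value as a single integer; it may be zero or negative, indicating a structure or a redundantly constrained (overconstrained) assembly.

M = 5

link 0 = ground. State L|J1|J2 = 1|0|0
+link1  2|0|0
C(1,0) f=2→J2  2|0|1
+link2  3|0|1
+link3  4|0|1
PS(2,3) f=2→J2  4|0|2
R(0,2) f=1→J1  4|1|2
M = 3(4−1)−2·1−2 = 9−2−2 = 5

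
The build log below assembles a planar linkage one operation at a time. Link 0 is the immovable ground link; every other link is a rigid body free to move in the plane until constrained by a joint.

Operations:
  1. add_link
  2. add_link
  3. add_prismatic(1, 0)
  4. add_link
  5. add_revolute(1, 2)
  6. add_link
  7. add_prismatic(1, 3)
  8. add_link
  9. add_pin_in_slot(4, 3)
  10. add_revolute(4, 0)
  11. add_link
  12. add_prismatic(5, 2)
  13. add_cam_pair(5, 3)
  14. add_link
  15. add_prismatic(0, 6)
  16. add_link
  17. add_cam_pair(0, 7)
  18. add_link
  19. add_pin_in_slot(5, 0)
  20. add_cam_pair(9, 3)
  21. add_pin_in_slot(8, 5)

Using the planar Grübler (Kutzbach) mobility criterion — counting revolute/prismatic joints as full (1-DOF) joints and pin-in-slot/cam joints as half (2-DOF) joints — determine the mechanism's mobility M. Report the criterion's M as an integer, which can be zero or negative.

M = 9

[1;0;0] (link 0 is ground)
L+ [2;0;0]
L+ [3;0;0]
P(1,0)∈J1 [3;1;0]
L+ [4;1;0]
R(1,2)∈J1 [4;2;0]
L+ [5;2;0]
P(1,3)∈J1 [5;3;0]
L+ [6;3;0]
PS(4,3)∈J2 [6;3;1]
R(4,0)∈J1 [6;4;1]
L+ [7;4;1]
P(5,2)∈J1 [7;5;1]
C(5,3)∈J2 [7;5;2]
L+ [8;5;2]
P(0,6)∈J1 [8;6;2]
L+ [9;6;2]
C(0,7)∈J2 [9;6;3]
L+ [10;6;3]
PS(5,0)∈J2 [10;6;4]
C(9,3)∈J2 [10;6;5]
PS(8,5)∈J2 [10;6;6]
mobility = 27 − 12 − 6 = 9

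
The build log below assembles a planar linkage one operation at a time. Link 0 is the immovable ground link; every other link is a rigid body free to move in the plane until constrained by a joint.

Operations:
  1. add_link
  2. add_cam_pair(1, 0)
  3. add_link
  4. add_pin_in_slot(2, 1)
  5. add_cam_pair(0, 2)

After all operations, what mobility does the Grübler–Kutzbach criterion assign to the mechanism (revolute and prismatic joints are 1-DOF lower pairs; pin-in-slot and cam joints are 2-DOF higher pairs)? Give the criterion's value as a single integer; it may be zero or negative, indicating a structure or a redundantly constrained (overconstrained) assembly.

M = 3

L=1 J1=0 J2=0
add link → L=2 J1=0 J2=0
C@1,0 dof=2 J2 → L=2 J1=0 J2=1
add link → L=3 J1=0 J2=1
PS@2,1 dof=2 J2 → L=3 J1=0 J2=2
C@0,2 dof=2 J2 → L=3 J1=0 J2=3
M=3(L−1)−2J1−J2=3·2−2·0−3=3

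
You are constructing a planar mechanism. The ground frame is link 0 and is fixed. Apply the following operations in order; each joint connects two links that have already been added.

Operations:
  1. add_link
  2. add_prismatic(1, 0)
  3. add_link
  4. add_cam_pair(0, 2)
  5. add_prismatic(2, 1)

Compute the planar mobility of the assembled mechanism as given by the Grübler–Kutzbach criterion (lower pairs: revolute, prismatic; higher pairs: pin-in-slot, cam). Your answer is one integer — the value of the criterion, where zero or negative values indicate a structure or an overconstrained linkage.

M = 1

[1;0;0] (link 0 is ground)
L+ [2;0;0]
P(1,0)∈J1 [2;1;0]
L+ [3;1;0]
C(0,2)∈J2 [3;1;1]
P(2,1)∈J1 [3;2;1]
mobility = 6 − 4 − 1 = 1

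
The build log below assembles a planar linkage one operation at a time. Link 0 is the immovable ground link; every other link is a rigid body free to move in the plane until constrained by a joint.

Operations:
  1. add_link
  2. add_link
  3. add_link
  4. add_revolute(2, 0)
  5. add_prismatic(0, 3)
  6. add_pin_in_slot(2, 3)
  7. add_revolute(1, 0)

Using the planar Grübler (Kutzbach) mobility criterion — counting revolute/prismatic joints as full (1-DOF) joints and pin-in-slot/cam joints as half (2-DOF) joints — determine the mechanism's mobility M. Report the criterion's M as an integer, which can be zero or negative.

M = 2

link 0 = ground. State L|J1|J2 = 1|0|0
+link1  2|0|0
+link2  3|0|0
+link3  4|0|0
R(2,0) f=1→J1  4|1|0
P(0,3) f=1→J1  4|2|0
PS(2,3) f=2→J2  4|2|1
R(1,0) f=1→J1  4|3|1
M = 3(4−1)−2·3−1 = 9−6−1 = 2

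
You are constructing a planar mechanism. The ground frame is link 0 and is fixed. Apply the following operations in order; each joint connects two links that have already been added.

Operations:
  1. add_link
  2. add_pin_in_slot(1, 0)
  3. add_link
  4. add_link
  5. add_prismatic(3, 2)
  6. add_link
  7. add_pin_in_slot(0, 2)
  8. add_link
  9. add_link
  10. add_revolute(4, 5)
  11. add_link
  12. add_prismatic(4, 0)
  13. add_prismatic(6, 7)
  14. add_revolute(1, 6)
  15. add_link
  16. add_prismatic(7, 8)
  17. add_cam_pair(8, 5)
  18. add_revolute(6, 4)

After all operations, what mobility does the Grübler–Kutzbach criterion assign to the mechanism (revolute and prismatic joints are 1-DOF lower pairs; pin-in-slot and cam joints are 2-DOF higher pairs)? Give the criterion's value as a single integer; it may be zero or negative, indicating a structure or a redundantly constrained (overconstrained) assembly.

M = 7

[1;0;0] (link 0 is ground)
L+ [2;0;0]
PS(1,0)∈J2 [2;0;1]
L+ [3;0;1]
L+ [4;0;1]
P(3,2)∈J1 [4;1;1]
L+ [5;1;1]
PS(0,2)∈J2 [5;1;2]
L+ [6;1;2]
L+ [7;1;2]
R(4,5)∈J1 [7;2;2]
L+ [8;2;2]
P(4,0)∈J1 [8;3;2]
P(6,7)∈J1 [8;4;2]
R(1,6)∈J1 [8;5;2]
L+ [9;5;2]
P(7,8)∈J1 [9;6;2]
C(8,5)∈J2 [9;6;3]
R(6,4)∈J1 [9;7;3]
mobility = 24 − 14 − 3 = 7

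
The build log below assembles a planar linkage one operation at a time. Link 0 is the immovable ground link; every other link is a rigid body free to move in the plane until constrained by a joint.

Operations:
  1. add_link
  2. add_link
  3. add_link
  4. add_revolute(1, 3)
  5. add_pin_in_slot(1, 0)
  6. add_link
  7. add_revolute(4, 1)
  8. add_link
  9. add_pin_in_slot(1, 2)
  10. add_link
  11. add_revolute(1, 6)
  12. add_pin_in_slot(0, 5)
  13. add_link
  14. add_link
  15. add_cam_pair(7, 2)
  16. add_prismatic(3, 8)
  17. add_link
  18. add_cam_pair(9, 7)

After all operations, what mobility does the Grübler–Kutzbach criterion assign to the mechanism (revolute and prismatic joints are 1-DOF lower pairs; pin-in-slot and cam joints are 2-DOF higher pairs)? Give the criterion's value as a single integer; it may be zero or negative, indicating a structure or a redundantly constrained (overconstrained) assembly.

M = 14

L=1 J1=0 J2=0
add link → L=2 J1=0 J2=0
add link → L=3 J1=0 J2=0
add link → L=4 J1=0 J2=0
R@1,3 dof=1 J1 → L=4 J1=1 J2=0
PS@1,0 dof=2 J2 → L=4 J1=1 J2=1
add link → L=5 J1=1 J2=1
R@4,1 dof=1 J1 → L=5 J1=2 J2=1
add link → L=6 J1=2 J2=1
PS@1,2 dof=2 J2 → L=6 J1=2 J2=2
add link → L=7 J1=2 J2=2
R@1,6 dof=1 J1 → L=7 J1=3 J2=2
PS@0,5 dof=2 J2 → L=7 J1=3 J2=3
add link → L=8 J1=3 J2=3
add link → L=9 J1=3 J2=3
C@7,2 dof=2 J2 → L=9 J1=3 J2=4
P@3,8 dof=1 J1 → L=9 J1=4 J2=4
add link → L=10 J1=4 J2=4
C@9,7 dof=2 J2 → L=10 J1=4 J2=5
M=3(L−1)−2J1−J2=3·9−2·4−5=14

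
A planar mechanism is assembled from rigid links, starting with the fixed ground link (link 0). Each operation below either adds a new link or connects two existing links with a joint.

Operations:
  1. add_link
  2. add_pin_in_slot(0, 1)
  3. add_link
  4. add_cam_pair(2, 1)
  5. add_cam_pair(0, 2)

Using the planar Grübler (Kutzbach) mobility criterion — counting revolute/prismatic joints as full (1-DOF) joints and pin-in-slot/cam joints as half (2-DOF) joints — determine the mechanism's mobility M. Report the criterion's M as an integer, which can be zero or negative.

link 0 = ground. State L|J1|J2 = 1|0|0
+link1  2|0|0
PS(0,1) f=2→J2  2|0|1
+link2  3|0|1
C(2,1) f=2→J2  3|0|2
C(0,2) f=2→J2  3|0|3
M = 3(3−1)−2·0−3 = 6−0−3 = 3

M = 3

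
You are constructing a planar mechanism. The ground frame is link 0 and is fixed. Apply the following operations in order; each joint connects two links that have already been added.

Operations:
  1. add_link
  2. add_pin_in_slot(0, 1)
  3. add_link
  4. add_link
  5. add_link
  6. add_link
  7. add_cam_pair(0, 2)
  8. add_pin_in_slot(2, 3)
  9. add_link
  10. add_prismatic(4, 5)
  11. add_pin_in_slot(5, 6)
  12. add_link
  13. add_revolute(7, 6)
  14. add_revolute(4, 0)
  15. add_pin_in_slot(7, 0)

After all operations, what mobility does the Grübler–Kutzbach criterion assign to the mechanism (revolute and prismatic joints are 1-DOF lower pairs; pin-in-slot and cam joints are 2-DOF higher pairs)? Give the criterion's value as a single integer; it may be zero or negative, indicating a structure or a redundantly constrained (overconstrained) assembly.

M = 10

link 0 = ground. State L|J1|J2 = 1|0|0
+link1  2|0|0
PS(0,1) f=2→J2  2|0|1
+link2  3|0|1
+link3  4|0|1
+link4  5|0|1
+link5  6|0|1
C(0,2) f=2→J2  6|0|2
PS(2,3) f=2→J2  6|0|3
+link6  7|0|3
P(4,5) f=1→J1  7|1|3
PS(5,6) f=2→J2  7|1|4
+link7  8|1|4
R(7,6) f=1→J1  8|2|4
R(4,0) f=1→J1  8|3|4
PS(7,0) f=2→J2  8|3|5
M = 3(8−1)−2·3−5 = 21−6−5 = 10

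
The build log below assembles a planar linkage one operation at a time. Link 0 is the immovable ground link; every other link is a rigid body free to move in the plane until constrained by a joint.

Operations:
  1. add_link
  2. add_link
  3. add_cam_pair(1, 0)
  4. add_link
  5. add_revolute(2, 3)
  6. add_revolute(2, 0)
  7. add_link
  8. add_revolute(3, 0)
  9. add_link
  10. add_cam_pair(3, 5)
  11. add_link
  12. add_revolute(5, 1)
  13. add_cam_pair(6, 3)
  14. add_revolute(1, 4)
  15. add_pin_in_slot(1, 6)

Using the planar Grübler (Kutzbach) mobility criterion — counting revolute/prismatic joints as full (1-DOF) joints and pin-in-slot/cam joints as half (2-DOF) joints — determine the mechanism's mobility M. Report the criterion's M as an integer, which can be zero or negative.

M = 4

(L,J1,J2)=(1,0,0); link0 fixed
link1: (2,0,0)
link2: (3,0,0)
C 1-0 [J2]: (3,0,1)
link3: (4,0,1)
R 2-3 [J1]: (4,1,1)
R 2-0 [J1]: (4,2,1)
link4: (5,2,1)
R 3-0 [J1]: (5,3,1)
link5: (6,3,1)
C 3-5 [J2]: (6,3,2)
link6: (7,3,2)
R 5-1 [J1]: (7,4,2)
C 6-3 [J2]: (7,4,3)
R 1-4 [J1]: (7,5,3)
PS 1-6 [J2]: (7,5,4)
Grübler: 3·6 − 2·5 − 4 = 4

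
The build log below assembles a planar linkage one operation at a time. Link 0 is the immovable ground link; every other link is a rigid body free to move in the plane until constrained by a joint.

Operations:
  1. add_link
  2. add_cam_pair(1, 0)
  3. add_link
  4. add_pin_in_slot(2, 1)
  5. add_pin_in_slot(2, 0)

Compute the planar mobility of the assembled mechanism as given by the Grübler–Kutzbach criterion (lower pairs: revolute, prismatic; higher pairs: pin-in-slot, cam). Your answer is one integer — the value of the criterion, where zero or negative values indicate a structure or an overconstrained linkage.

M = 3

L=1 J1=0 J2=0
add link → L=2 J1=0 J2=0
C@1,0 dof=2 J2 → L=2 J1=0 J2=1
add link → L=3 J1=0 J2=1
PS@2,1 dof=2 J2 → L=3 J1=0 J2=2
PS@2,0 dof=2 J2 → L=3 J1=0 J2=3
M=3(L−1)−2J1−J2=3·2−2·0−3=3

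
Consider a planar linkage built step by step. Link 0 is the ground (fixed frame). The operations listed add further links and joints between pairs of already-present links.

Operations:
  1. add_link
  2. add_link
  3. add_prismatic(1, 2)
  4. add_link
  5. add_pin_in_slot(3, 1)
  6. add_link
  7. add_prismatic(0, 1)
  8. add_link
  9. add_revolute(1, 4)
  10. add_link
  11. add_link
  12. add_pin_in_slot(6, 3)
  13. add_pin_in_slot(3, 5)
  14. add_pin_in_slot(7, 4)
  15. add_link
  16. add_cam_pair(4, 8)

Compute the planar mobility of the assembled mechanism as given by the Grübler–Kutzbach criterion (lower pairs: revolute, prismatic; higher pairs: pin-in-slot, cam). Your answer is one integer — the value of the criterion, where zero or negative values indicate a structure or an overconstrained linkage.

M = 13

link 0 = ground. State L|J1|J2 = 1|0|0
+link1  2|0|0
+link2  3|0|0
P(1,2) f=1→J1  3|1|0
+link3  4|1|0
PS(3,1) f=2→J2  4|1|1
+link4  5|1|1
P(0,1) f=1→J1  5|2|1
+link5  6|2|1
R(1,4) f=1→J1  6|3|1
+link6  7|3|1
+link7  8|3|1
PS(6,3) f=2→J2  8|3|2
PS(3,5) f=2→J2  8|3|3
PS(7,4) f=2→J2  8|3|4
+link8  9|3|4
C(4,8) f=2→J2  9|3|5
M = 3(9−1)−2·3−5 = 24−6−5 = 13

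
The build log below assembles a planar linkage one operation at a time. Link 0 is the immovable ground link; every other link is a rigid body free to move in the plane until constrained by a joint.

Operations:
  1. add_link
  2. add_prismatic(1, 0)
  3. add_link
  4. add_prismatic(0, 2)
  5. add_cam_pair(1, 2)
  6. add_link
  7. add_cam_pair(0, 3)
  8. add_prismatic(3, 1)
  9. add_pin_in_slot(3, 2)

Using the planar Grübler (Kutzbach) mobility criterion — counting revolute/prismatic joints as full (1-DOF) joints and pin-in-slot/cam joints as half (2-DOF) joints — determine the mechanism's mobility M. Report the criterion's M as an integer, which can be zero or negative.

ground; <1,0,0>
#1 <2,0,0>
P:1↔0 J1 <2,1,0>
#2 <3,1,0>
P:0↔2 J1 <3,2,0>
C:1↔2 J2 <3,2,1>
#3 <4,2,1>
C:0↔3 J2 <4,2,2>
P:3↔1 J1 <4,3,2>
PS:3↔2 J2 <4,3,3>
3×3 − 2×3 − 1×3 = 0

M = 0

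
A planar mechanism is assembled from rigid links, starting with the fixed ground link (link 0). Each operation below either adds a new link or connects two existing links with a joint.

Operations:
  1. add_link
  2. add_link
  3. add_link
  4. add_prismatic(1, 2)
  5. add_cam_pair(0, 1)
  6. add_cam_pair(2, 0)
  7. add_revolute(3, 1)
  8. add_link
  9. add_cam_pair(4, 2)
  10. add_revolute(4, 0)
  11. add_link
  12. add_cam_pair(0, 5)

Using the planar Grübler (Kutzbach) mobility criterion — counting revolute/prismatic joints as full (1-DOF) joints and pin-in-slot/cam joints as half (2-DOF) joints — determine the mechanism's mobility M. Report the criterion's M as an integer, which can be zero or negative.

M = 5

L=1 J1=0 J2=0
add link → L=2 J1=0 J2=0
add link → L=3 J1=0 J2=0
add link → L=4 J1=0 J2=0
P@1,2 dof=1 J1 → L=4 J1=1 J2=0
C@0,1 dof=2 J2 → L=4 J1=1 J2=1
C@2,0 dof=2 J2 → L=4 J1=1 J2=2
R@3,1 dof=1 J1 → L=4 J1=2 J2=2
add link → L=5 J1=2 J2=2
C@4,2 dof=2 J2 → L=5 J1=2 J2=3
R@4,0 dof=1 J1 → L=5 J1=3 J2=3
add link → L=6 J1=3 J2=3
C@0,5 dof=2 J2 → L=6 J1=3 J2=4
M=3(L−1)−2J1−J2=3·5−2·3−4=5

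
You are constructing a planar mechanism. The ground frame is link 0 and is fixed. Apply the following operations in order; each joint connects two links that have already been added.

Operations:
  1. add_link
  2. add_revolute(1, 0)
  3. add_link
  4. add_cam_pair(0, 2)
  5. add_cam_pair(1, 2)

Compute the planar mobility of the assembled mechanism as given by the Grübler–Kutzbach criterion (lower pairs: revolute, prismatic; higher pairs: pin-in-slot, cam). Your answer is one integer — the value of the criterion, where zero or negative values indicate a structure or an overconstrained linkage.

M = 2

(L,J1,J2)=(1,0,0); link0 fixed
link1: (2,0,0)
R 1-0 [J1]: (2,1,0)
link2: (3,1,0)
C 0-2 [J2]: (3,1,1)
C 1-2 [J2]: (3,1,2)
Grübler: 3·2 − 2·1 − 2 = 2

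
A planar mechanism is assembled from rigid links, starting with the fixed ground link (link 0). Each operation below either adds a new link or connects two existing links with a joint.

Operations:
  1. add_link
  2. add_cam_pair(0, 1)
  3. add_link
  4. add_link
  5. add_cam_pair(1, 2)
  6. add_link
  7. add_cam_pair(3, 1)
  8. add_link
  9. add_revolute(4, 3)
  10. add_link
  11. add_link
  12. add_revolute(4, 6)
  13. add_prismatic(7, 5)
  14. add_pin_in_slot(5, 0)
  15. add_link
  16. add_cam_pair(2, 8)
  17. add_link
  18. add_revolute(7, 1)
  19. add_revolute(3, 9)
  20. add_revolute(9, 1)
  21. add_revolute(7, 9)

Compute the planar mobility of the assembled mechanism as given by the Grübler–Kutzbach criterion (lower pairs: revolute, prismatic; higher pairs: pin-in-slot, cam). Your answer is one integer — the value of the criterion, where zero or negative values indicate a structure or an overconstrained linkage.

M = 8

L=1 J1=0 J2=0
add link → L=2 J1=0 J2=0
C@0,1 dof=2 J2 → L=2 J1=0 J2=1
add link → L=3 J1=0 J2=1
add link → L=4 J1=0 J2=1
C@1,2 dof=2 J2 → L=4 J1=0 J2=2
add link → L=5 J1=0 J2=2
C@3,1 dof=2 J2 → L=5 J1=0 J2=3
add link → L=6 J1=0 J2=3
R@4,3 dof=1 J1 → L=6 J1=1 J2=3
add link → L=7 J1=1 J2=3
add link → L=8 J1=1 J2=3
R@4,6 dof=1 J1 → L=8 J1=2 J2=3
P@7,5 dof=1 J1 → L=8 J1=3 J2=3
PS@5,0 dof=2 J2 → L=8 J1=3 J2=4
add link → L=9 J1=3 J2=4
C@2,8 dof=2 J2 → L=9 J1=3 J2=5
add link → L=10 J1=3 J2=5
R@7,1 dof=1 J1 → L=10 J1=4 J2=5
R@3,9 dof=1 J1 → L=10 J1=5 J2=5
R@9,1 dof=1 J1 → L=10 J1=6 J2=5
R@7,9 dof=1 J1 → L=10 J1=7 J2=5
M=3(L−1)−2J1−J2=3·9−2·7−5=8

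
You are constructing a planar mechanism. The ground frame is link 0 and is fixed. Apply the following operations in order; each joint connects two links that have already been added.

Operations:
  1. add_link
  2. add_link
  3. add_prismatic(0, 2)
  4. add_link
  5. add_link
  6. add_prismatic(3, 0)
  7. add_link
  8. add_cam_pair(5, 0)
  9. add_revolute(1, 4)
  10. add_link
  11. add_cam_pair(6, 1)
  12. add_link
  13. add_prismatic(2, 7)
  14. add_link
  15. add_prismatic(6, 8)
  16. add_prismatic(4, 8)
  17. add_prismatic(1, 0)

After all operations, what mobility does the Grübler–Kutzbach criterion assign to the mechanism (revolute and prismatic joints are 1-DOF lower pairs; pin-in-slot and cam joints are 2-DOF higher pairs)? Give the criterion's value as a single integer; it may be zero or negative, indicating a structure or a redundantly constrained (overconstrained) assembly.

M = 8

(L,J1,J2)=(1,0,0); link0 fixed
link1: (2,0,0)
link2: (3,0,0)
P 0-2 [J1]: (3,1,0)
link3: (4,1,0)
link4: (5,1,0)
P 3-0 [J1]: (5,2,0)
link5: (6,2,0)
C 5-0 [J2]: (6,2,1)
R 1-4 [J1]: (6,3,1)
link6: (7,3,1)
C 6-1 [J2]: (7,3,2)
link7: (8,3,2)
P 2-7 [J1]: (8,4,2)
link8: (9,4,2)
P 6-8 [J1]: (9,5,2)
P 4-8 [J1]: (9,6,2)
P 1-0 [J1]: (9,7,2)
Grübler: 3·8 − 2·7 − 2 = 8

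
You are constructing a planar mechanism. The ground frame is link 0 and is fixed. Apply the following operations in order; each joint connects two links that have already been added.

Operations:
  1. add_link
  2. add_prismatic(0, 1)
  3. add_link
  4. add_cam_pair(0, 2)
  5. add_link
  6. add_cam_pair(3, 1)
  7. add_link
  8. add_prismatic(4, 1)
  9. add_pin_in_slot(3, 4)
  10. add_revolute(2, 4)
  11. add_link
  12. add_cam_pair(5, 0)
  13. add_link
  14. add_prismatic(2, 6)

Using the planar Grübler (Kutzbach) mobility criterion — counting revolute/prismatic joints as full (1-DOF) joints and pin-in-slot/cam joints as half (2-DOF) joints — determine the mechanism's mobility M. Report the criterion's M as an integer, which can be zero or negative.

ground; <1,0,0>
#1 <2,0,0>
P:0↔1 J1 <2,1,0>
#2 <3,1,0>
C:0↔2 J2 <3,1,1>
#3 <4,1,1>
C:3↔1 J2 <4,1,2>
#4 <5,1,2>
P:4↔1 J1 <5,2,2>
PS:3↔4 J2 <5,2,3>
R:2↔4 J1 <5,3,3>
#5 <6,3,3>
C:5↔0 J2 <6,3,4>
#6 <7,3,4>
P:2↔6 J1 <7,4,4>
3×6 − 2×4 − 1×4 = 6

M = 6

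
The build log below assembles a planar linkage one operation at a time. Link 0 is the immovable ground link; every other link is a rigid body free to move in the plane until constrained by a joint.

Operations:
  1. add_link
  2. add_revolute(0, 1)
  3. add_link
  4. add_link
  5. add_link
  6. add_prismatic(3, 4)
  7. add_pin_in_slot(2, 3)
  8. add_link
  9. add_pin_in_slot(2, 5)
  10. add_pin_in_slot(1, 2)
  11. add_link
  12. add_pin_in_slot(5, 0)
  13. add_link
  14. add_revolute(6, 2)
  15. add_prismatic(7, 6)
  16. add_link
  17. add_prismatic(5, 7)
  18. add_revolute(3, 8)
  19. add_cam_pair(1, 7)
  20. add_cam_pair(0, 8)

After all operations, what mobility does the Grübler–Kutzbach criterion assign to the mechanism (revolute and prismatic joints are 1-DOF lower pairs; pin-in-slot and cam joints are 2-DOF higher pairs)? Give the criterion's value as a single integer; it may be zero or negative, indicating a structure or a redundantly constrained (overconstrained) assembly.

M = 6

[1;0;0] (link 0 is ground)
L+ [2;0;0]
R(0,1)∈J1 [2;1;0]
L+ [3;1;0]
L+ [4;1;0]
L+ [5;1;0]
P(3,4)∈J1 [5;2;0]
PS(2,3)∈J2 [5;2;1]
L+ [6;2;1]
PS(2,5)∈J2 [6;2;2]
PS(1,2)∈J2 [6;2;3]
L+ [7;2;3]
PS(5,0)∈J2 [7;2;4]
L+ [8;2;4]
R(6,2)∈J1 [8;3;4]
P(7,6)∈J1 [8;4;4]
L+ [9;4;4]
P(5,7)∈J1 [9;5;4]
R(3,8)∈J1 [9;6;4]
C(1,7)∈J2 [9;6;5]
C(0,8)∈J2 [9;6;6]
mobility = 24 − 12 − 6 = 6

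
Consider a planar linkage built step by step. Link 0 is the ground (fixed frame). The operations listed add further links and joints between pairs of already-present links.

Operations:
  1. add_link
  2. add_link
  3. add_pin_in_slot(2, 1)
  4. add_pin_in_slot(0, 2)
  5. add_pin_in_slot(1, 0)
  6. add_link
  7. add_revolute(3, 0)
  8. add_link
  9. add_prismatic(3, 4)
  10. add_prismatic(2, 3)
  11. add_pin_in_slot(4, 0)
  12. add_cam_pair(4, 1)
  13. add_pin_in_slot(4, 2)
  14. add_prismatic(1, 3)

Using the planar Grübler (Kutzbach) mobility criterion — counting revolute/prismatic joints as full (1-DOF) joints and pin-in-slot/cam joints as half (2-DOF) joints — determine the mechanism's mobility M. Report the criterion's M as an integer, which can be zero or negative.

[1;0;0] (link 0 is ground)
L+ [2;0;0]
L+ [3;0;0]
PS(2,1)∈J2 [3;0;1]
PS(0,2)∈J2 [3;0;2]
PS(1,0)∈J2 [3;0;3]
L+ [4;0;3]
R(3,0)∈J1 [4;1;3]
L+ [5;1;3]
P(3,4)∈J1 [5;2;3]
P(2,3)∈J1 [5;3;3]
PS(4,0)∈J2 [5;3;4]
C(4,1)∈J2 [5;3;5]
PS(4,2)∈J2 [5;3;6]
P(1,3)∈J1 [5;4;6]
mobility = 12 − 8 − 6 = -2

M = -2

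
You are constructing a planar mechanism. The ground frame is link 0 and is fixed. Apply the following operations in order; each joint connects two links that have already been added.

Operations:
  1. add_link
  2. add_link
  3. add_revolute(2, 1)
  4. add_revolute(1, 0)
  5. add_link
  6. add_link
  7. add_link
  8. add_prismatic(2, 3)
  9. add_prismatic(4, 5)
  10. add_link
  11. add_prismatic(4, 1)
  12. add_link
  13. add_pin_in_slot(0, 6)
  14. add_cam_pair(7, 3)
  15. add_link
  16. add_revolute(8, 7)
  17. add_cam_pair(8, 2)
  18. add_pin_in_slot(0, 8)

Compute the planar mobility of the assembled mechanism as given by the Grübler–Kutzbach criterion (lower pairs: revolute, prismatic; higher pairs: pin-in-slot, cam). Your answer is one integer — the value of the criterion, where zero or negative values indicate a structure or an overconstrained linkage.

L=1 J1=0 J2=0
add link → L=2 J1=0 J2=0
add link → L=3 J1=0 J2=0
R@2,1 dof=1 J1 → L=3 J1=1 J2=0
R@1,0 dof=1 J1 → L=3 J1=2 J2=0
add link → L=4 J1=2 J2=0
add link → L=5 J1=2 J2=0
add link → L=6 J1=2 J2=0
P@2,3 dof=1 J1 → L=6 J1=3 J2=0
P@4,5 dof=1 J1 → L=6 J1=4 J2=0
add link → L=7 J1=4 J2=0
P@4,1 dof=1 J1 → L=7 J1=5 J2=0
add link → L=8 J1=5 J2=0
PS@0,6 dof=2 J2 → L=8 J1=5 J2=1
C@7,3 dof=2 J2 → L=8 J1=5 J2=2
add link → L=9 J1=5 J2=2
R@8,7 dof=1 J1 → L=9 J1=6 J2=2
C@8,2 dof=2 J2 → L=9 J1=6 J2=3
PS@0,8 dof=2 J2 → L=9 J1=6 J2=4
M=3(L−1)−2J1−J2=3·8−2·6−4=8

M = 8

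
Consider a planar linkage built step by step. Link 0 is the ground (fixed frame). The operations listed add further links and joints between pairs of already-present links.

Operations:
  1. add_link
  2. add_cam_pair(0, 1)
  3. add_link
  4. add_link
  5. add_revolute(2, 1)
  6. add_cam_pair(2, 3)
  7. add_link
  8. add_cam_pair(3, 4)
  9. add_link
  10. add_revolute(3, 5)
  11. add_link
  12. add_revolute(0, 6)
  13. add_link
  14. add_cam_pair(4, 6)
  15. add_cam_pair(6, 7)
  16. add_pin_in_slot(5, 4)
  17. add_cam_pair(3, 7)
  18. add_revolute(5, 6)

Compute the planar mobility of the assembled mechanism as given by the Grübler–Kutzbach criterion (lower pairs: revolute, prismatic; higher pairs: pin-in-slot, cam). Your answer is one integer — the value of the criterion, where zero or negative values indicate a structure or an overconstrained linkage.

M = 6

(L,J1,J2)=(1,0,0); link0 fixed
link1: (2,0,0)
C 0-1 [J2]: (2,0,1)
link2: (3,0,1)
link3: (4,0,1)
R 2-1 [J1]: (4,1,1)
C 2-3 [J2]: (4,1,2)
link4: (5,1,2)
C 3-4 [J2]: (5,1,3)
link5: (6,1,3)
R 3-5 [J1]: (6,2,3)
link6: (7,2,3)
R 0-6 [J1]: (7,3,3)
link7: (8,3,3)
C 4-6 [J2]: (8,3,4)
C 6-7 [J2]: (8,3,5)
PS 5-4 [J2]: (8,3,6)
C 3-7 [J2]: (8,3,7)
R 5-6 [J1]: (8,4,7)
Grübler: 3·7 − 2·4 − 7 = 6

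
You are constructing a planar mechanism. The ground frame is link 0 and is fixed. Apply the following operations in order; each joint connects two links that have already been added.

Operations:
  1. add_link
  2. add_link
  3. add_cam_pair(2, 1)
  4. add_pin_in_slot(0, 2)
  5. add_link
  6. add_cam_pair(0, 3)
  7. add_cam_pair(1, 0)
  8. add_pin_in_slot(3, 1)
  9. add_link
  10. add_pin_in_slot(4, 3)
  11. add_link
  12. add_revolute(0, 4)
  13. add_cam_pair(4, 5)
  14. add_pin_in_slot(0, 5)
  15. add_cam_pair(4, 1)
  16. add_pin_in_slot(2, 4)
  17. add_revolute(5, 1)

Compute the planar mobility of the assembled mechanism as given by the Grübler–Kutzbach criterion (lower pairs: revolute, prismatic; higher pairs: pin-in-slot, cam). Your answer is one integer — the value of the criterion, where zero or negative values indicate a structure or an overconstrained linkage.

L=1 J1=0 J2=0
add link → L=2 J1=0 J2=0
add link → L=3 J1=0 J2=0
C@2,1 dof=2 J2 → L=3 J1=0 J2=1
PS@0,2 dof=2 J2 → L=3 J1=0 J2=2
add link → L=4 J1=0 J2=2
C@0,3 dof=2 J2 → L=4 J1=0 J2=3
C@1,0 dof=2 J2 → L=4 J1=0 J2=4
PS@3,1 dof=2 J2 → L=4 J1=0 J2=5
add link → L=5 J1=0 J2=5
PS@4,3 dof=2 J2 → L=5 J1=0 J2=6
add link → L=6 J1=0 J2=6
R@0,4 dof=1 J1 → L=6 J1=1 J2=6
C@4,5 dof=2 J2 → L=6 J1=1 J2=7
PS@0,5 dof=2 J2 → L=6 J1=1 J2=8
C@4,1 dof=2 J2 → L=6 J1=1 J2=9
PS@2,4 dof=2 J2 → L=6 J1=1 J2=10
R@5,1 dof=1 J1 → L=6 J1=2 J2=10
M=3(L−1)−2J1−J2=3·5−2·2−10=1

M = 1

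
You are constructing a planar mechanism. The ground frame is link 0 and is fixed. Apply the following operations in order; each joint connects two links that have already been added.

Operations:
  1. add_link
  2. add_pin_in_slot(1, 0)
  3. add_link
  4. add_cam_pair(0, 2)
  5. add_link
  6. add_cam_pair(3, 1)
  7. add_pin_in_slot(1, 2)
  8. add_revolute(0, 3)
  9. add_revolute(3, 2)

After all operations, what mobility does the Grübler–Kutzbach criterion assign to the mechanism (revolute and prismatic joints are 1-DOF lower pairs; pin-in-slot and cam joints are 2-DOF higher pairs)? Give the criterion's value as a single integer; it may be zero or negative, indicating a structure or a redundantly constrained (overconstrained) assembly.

M = 1

link 0 = ground. State L|J1|J2 = 1|0|0
+link1  2|0|0
PS(1,0) f=2→J2  2|0|1
+link2  3|0|1
C(0,2) f=2→J2  3|0|2
+link3  4|0|2
C(3,1) f=2→J2  4|0|3
PS(1,2) f=2→J2  4|0|4
R(0,3) f=1→J1  4|1|4
R(3,2) f=1→J1  4|2|4
M = 3(4−1)−2·2−4 = 9−4−4 = 1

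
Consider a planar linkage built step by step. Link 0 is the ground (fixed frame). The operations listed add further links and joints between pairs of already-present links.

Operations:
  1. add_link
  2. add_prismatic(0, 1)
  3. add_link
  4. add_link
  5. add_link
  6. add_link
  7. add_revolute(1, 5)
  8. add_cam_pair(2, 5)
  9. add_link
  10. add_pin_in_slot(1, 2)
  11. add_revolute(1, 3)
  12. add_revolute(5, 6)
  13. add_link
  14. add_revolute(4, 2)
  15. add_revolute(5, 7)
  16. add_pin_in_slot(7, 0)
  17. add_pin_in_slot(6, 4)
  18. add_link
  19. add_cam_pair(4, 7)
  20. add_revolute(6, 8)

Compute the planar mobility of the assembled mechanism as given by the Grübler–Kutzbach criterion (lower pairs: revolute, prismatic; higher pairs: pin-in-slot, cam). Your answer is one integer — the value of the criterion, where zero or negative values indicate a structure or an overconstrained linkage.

L=1 J1=0 J2=0
add link → L=2 J1=0 J2=0
P@0,1 dof=1 J1 → L=2 J1=1 J2=0
add link → L=3 J1=1 J2=0
add link → L=4 J1=1 J2=0
add link → L=5 J1=1 J2=0
add link → L=6 J1=1 J2=0
R@1,5 dof=1 J1 → L=6 J1=2 J2=0
C@2,5 dof=2 J2 → L=6 J1=2 J2=1
add link → L=7 J1=2 J2=1
PS@1,2 dof=2 J2 → L=7 J1=2 J2=2
R@1,3 dof=1 J1 → L=7 J1=3 J2=2
R@5,6 dof=1 J1 → L=7 J1=4 J2=2
add link → L=8 J1=4 J2=2
R@4,2 dof=1 J1 → L=8 J1=5 J2=2
R@5,7 dof=1 J1 → L=8 J1=6 J2=2
PS@7,0 dof=2 J2 → L=8 J1=6 J2=3
PS@6,4 dof=2 J2 → L=8 J1=6 J2=4
add link → L=9 J1=6 J2=4
C@4,7 dof=2 J2 → L=9 J1=6 J2=5
R@6,8 dof=1 J1 → L=9 J1=7 J2=5
M=3(L−1)−2J1−J2=3·8−2·7−5=5

M = 5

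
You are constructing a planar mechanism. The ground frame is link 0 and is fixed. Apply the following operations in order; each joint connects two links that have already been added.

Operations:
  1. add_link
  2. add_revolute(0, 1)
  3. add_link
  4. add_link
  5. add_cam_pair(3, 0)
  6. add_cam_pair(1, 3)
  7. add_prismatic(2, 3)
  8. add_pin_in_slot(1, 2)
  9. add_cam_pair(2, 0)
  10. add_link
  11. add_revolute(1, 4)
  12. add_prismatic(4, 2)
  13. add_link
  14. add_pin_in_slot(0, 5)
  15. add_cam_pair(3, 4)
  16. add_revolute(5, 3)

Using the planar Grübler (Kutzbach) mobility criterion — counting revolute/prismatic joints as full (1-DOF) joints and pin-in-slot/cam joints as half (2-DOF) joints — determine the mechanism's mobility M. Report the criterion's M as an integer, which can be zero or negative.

M = -1

L=1 J1=0 J2=0
add link → L=2 J1=0 J2=0
R@0,1 dof=1 J1 → L=2 J1=1 J2=0
add link → L=3 J1=1 J2=0
add link → L=4 J1=1 J2=0
C@3,0 dof=2 J2 → L=4 J1=1 J2=1
C@1,3 dof=2 J2 → L=4 J1=1 J2=2
P@2,3 dof=1 J1 → L=4 J1=2 J2=2
PS@1,2 dof=2 J2 → L=4 J1=2 J2=3
C@2,0 dof=2 J2 → L=4 J1=2 J2=4
add link → L=5 J1=2 J2=4
R@1,4 dof=1 J1 → L=5 J1=3 J2=4
P@4,2 dof=1 J1 → L=5 J1=4 J2=4
add link → L=6 J1=4 J2=4
PS@0,5 dof=2 J2 → L=6 J1=4 J2=5
C@3,4 dof=2 J2 → L=6 J1=4 J2=6
R@5,3 dof=1 J1 → L=6 J1=5 J2=6
M=3(L−1)−2J1−J2=3·5−2·5−6=-1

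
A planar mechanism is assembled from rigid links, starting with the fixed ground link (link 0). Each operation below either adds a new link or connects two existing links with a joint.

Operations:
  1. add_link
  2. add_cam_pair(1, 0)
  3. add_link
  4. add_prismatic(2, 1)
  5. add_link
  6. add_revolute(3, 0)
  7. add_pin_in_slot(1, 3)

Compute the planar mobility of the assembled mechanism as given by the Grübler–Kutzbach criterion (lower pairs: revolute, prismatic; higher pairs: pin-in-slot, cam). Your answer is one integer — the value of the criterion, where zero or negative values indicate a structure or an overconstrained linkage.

link 0 = ground. State L|J1|J2 = 1|0|0
+link1  2|0|0
C(1,0) f=2→J2  2|0|1
+link2  3|0|1
P(2,1) f=1→J1  3|1|1
+link3  4|1|1
R(3,0) f=1→J1  4|2|1
PS(1,3) f=2→J2  4|2|2
M = 3(4−1)−2·2−2 = 9−4−2 = 3

M = 3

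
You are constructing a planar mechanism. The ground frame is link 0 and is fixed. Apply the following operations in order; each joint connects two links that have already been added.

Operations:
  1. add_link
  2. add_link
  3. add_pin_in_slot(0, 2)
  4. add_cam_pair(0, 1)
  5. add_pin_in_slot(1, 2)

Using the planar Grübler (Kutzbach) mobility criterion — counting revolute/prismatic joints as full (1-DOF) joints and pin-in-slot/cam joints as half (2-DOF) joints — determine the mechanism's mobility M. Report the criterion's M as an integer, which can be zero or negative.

[1;0;0] (link 0 is ground)
L+ [2;0;0]
L+ [3;0;0]
PS(0,2)∈J2 [3;0;1]
C(0,1)∈J2 [3;0;2]
PS(1,2)∈J2 [3;0;3]
mobility = 6 − 0 − 3 = 3

M = 3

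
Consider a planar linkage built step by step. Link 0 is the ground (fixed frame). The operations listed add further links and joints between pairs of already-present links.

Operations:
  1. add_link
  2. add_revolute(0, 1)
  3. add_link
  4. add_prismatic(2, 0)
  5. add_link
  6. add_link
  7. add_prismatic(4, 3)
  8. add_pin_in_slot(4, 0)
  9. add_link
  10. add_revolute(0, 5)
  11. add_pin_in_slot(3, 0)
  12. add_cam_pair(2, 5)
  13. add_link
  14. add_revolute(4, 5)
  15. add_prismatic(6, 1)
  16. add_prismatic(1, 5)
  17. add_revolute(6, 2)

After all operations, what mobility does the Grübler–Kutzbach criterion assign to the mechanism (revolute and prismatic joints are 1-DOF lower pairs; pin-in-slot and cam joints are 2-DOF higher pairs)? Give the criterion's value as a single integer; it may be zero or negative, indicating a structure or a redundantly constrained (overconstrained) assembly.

M = -1

ground; <1,0,0>
#1 <2,0,0>
R:0↔1 J1 <2,1,0>
#2 <3,1,0>
P:2↔0 J1 <3,2,0>
#3 <4,2,0>
#4 <5,2,0>
P:4↔3 J1 <5,3,0>
PS:4↔0 J2 <5,3,1>
#5 <6,3,1>
R:0↔5 J1 <6,4,1>
PS:3↔0 J2 <6,4,2>
C:2↔5 J2 <6,4,3>
#6 <7,4,3>
R:4↔5 J1 <7,5,3>
P:6↔1 J1 <7,6,3>
P:1↔5 J1 <7,7,3>
R:6↔2 J1 <7,8,3>
3×6 − 2×8 − 1×3 = -1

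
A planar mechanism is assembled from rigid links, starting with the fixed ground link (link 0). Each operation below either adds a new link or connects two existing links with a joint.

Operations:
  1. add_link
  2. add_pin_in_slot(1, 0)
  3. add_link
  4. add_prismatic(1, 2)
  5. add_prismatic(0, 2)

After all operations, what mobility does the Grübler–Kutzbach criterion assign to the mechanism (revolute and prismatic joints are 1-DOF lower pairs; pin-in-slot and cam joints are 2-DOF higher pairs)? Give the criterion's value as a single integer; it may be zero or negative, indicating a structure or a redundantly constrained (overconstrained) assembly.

M = 1

[1;0;0] (link 0 is ground)
L+ [2;0;0]
PS(1,0)∈J2 [2;0;1]
L+ [3;0;1]
P(1,2)∈J1 [3;1;1]
P(0,2)∈J1 [3;2;1]
mobility = 6 − 4 − 1 = 1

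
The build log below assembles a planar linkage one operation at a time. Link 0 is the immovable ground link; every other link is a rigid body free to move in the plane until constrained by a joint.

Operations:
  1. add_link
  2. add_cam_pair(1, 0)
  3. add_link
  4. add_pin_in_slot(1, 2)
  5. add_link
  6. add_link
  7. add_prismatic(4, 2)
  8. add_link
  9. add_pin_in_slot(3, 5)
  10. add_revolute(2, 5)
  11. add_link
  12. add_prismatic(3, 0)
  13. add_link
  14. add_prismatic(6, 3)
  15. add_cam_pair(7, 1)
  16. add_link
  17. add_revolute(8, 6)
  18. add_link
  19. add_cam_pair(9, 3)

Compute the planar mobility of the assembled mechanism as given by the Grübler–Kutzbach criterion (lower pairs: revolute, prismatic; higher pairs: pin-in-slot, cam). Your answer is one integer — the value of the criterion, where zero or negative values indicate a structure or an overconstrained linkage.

L=1 J1=0 J2=0
add link → L=2 J1=0 J2=0
C@1,0 dof=2 J2 → L=2 J1=0 J2=1
add link → L=3 J1=0 J2=1
PS@1,2 dof=2 J2 → L=3 J1=0 J2=2
add link → L=4 J1=0 J2=2
add link → L=5 J1=0 J2=2
P@4,2 dof=1 J1 → L=5 J1=1 J2=2
add link → L=6 J1=1 J2=2
PS@3,5 dof=2 J2 → L=6 J1=1 J2=3
R@2,5 dof=1 J1 → L=6 J1=2 J2=3
add link → L=7 J1=2 J2=3
P@3,0 dof=1 J1 → L=7 J1=3 J2=3
add link → L=8 J1=3 J2=3
P@6,3 dof=1 J1 → L=8 J1=4 J2=3
C@7,1 dof=2 J2 → L=8 J1=4 J2=4
add link → L=9 J1=4 J2=4
R@8,6 dof=1 J1 → L=9 J1=5 J2=4
add link → L=10 J1=5 J2=4
C@9,3 dof=2 J2 → L=10 J1=5 J2=5
M=3(L−1)−2J1−J2=3·9−2·5−5=12

M = 12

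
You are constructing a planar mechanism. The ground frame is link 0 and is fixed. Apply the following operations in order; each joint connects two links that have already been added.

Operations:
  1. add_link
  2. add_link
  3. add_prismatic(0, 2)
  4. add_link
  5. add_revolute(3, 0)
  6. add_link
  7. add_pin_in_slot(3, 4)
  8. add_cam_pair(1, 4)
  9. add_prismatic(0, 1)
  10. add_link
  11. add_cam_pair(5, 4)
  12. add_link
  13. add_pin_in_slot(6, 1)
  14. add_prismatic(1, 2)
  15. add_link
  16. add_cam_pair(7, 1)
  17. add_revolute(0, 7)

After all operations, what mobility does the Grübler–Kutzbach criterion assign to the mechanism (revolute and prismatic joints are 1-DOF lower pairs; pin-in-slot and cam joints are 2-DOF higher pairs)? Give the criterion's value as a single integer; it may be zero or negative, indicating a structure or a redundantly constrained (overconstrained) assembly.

[1;0;0] (link 0 is ground)
L+ [2;0;0]
L+ [3;0;0]
P(0,2)∈J1 [3;1;0]
L+ [4;1;0]
R(3,0)∈J1 [4;2;0]
L+ [5;2;0]
PS(3,4)∈J2 [5;2;1]
C(1,4)∈J2 [5;2;2]
P(0,1)∈J1 [5;3;2]
L+ [6;3;2]
C(5,4)∈J2 [6;3;3]
L+ [7;3;3]
PS(6,1)∈J2 [7;3;4]
P(1,2)∈J1 [7;4;4]
L+ [8;4;4]
C(7,1)∈J2 [8;4;5]
R(0,7)∈J1 [8;5;5]
mobility = 21 − 10 − 5 = 6

M = 6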